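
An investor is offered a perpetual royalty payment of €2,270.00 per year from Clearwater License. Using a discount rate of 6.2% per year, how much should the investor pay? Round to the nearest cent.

€36612.90

Level perpetuity: PV = C / r = €2,270.00 / 0.062 = €36,612.90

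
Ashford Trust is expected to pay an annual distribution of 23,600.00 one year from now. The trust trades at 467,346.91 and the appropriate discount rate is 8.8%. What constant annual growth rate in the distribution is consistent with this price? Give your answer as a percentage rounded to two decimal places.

3.75%

P = D₁/(r−g) ⇒ g = r − D₁/P = 0.088 − 23,600.00/467,346.91 = 0.037502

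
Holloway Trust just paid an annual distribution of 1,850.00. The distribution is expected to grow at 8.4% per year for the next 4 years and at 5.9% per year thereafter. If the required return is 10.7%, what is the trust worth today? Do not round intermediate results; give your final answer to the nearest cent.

44551.33

D_1 = 2005.40000
D_2 = 2173.85360
D_3 = 2356.45730
D_4 = 2554.39972
Terminal value at year 4: TV = D_4×(1+g_2)/(r−g_2) = 2705.10930/0.048 = 56356.44373
P_0 = D_1/(1+r)^1 + D_2/(1+r)^2 + D_3/(1+r)^3 + D_4/(1+r)^4 + TV/(1+r)^4
    = 1811.56278 + 1773.92417 + 1737.06757 + 1700.97674 + 37527.79922 = 44551.33048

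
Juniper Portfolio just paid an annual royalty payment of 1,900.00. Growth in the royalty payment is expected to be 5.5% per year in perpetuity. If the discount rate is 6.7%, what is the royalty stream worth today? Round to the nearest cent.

167041.67

D₁ = D₀ × (1 + g) = 1,900.00 × 1.055 = 2,004.5000
Growing perpetuity: P = D₁ / (r − g) = 2,004.5000 / (0.067 − 0.055) = 167,041.67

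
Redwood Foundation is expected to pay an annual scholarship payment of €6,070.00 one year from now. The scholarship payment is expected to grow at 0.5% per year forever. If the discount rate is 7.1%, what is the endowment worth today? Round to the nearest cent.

Growing perpetuity: P = D₁ / (r − g) = €6,070.0000 / (0.071 − 0.005) = €91,969.70

€91969.70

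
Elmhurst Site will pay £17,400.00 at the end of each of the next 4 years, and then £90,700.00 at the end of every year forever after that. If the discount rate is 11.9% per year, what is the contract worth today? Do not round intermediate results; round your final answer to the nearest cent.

£539077.45

PV of 4-year annuity: £17,400.00 × [1 − (1+0.119)^−4] / 0.119 = 52961.37996
Perpetuity value at year 4: £90,700.00 / 0.119 = 762184.87395
PV of perpetuity: 762184.87395 / (1+0.119)^4 = 486116.07152
Total PV = 52961.37996 + 486116.07152 = 539077.45148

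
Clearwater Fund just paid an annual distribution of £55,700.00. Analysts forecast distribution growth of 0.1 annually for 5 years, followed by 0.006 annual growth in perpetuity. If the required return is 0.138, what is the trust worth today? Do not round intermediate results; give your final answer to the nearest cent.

D_1 = 61270.00000
D_2 = 67397.00000
D_3 = 74136.70000
D_4 = 81550.37000
D_5 = 89705.40700
Terminal value at year 5: TV = D_5×(1+g_2)/(r−g_2) = 90243.63944/0.132 = 683663.93517
P_0 = D_1/(1+r)^1 + D_2/(1+r)^2 + D_3/(1+r)^3 + D_4/(1+r)^4 + D_5/(1+r)^5 + TV/(1+r)^5
    = 53840.07030 + 52042.24721 + 50304.45688 + 48624.69470 + 47001.02300 + 358204.76620 = 610017.25830

£610017.26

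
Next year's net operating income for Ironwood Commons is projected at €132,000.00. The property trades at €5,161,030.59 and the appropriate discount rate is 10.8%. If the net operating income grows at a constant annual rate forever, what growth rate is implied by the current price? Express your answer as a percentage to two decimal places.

8.24%

P = D₁/(r−g) ⇒ g = r − D₁/P = 0.108 − €132,000.00/€5,161,030.59 = 0.082424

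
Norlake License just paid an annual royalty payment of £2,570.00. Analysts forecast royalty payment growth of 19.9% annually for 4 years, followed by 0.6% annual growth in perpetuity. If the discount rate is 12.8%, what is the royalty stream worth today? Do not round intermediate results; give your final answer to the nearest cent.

D_1 = 3081.43000
D_2 = 3694.63457
D_3 = 4429.86685
D_4 = 5311.41035
Terminal value at year 4: TV = D_4×(1+g_2)/(r−g_2) = 5343.27881/0.122 = 43797.36733
P_0 = D_1/(1+r)^1 + D_2/(1+r)^2 + D_3/(1+r)^3 + D_4/(1+r)^4 + TV/(1+r)^4
    = 2731.76418 + 2903.71033 + 3086.47934 + 3280.75241 + 27052.76171 = 39055.46798

£39055.47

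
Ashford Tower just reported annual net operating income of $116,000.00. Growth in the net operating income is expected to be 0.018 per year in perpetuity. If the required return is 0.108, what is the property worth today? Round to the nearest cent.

$1312088.89

D₁ = D₀ × (1 + g) = $116,000.00 × 1.018 = $118,088.0000
Growing perpetuity: P = D₁ / (r − g) = $118,088.0000 / (0.108 − 0.018) = $1,312,088.89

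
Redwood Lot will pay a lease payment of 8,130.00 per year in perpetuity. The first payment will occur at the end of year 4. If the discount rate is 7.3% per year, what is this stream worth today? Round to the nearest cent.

Value at end of year 3: C / r = 8,130.00 / 0.073 = 111,369.8630
Discount to today: PV = 111,369.8630 / (1 + 0.073)^3 = 111,369.8630 / 1.235376 = 90,150.58

90150.58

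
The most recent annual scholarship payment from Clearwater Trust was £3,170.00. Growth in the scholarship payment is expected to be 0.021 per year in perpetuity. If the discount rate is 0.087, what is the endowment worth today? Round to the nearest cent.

£49038.94

D₁ = D₀ × (1 + g) = £3,170.00 × 1.021 = £3,236.5700
Growing perpetuity: P = D₁ / (r − g) = £3,236.5700 / (0.087 − 0.021) = £49,038.94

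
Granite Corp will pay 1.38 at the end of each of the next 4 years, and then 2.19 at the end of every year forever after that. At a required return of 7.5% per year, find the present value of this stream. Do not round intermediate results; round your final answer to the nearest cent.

PV of 4-year annuity: 1.38 × [1 − (1+0.075)^−4] / 0.075 = 4.62207
Perpetuity value at year 4: 2.19 / 0.075 = 29.20000
PV of perpetuity: 29.20000 / (1+0.075)^4 = 21.86498
Total PV = 4.62207 + 21.86498 = 26.48705

26.49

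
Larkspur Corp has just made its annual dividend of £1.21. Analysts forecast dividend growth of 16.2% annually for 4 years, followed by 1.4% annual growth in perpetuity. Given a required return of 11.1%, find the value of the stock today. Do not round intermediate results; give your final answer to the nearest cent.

£20.56

D_1 = 1.40602
D_2 = 1.63380
D_3 = 1.89847
D_4 = 2.20602
Terminal value at year 4: TV = D_4×(1+g_2)/(r−g_2) = 2.23691/0.097 = 23.06089
P_0 = D_1/(1+r)^1 + D_2/(1+r)^2 + D_3/(1+r)^3 + D_4/(1+r)^4 + TV/(1+r)^4
    = 1.26554 + 1.32364 + 1.38440 + 1.44795 + 15.13630 = 20.55784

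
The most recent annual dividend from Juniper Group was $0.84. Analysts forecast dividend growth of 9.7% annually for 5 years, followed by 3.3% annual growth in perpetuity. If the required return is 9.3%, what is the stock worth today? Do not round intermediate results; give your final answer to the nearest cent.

$18.97

D_1 = 0.92148
D_2 = 1.01086
D_3 = 1.10892
D_4 = 1.21648
D_5 = 1.33448
Terminal value at year 5: TV = D_5×(1+g_2)/(r−g_2) = 1.37852/0.06 = 22.97532
P_0 = D_1/(1+r)^1 + D_2/(1+r)^2 + D_3/(1+r)^3 + D_4/(1+r)^4 + D_5/(1+r)^5 + TV/(1+r)^5
    = 0.84307 + 0.84616 + 0.84926 + 0.85236 + 0.85548 + 14.72857 = 18.97491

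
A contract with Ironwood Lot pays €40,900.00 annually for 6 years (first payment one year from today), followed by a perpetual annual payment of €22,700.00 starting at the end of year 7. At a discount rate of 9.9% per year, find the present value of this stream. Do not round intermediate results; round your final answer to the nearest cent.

PV of 6-year annuity: €40,900.00 × [1 − (1+0.099)^−6] / 0.099 = 178653.38992
Perpetuity value at year 6: €22,700.00 / 0.099 = 229292.92929
PV of perpetuity: 229292.92929 / (1+0.099)^6 = 130138.11386
Total PV = 178653.38992 + 130138.11386 = 308791.50378

€308791.50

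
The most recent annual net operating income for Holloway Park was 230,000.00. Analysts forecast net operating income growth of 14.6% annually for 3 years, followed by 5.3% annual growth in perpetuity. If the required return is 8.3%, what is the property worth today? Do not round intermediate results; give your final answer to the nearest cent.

D_1 = 263580.00000
D_2 = 302062.68000
D_3 = 346163.83128
Terminal value at year 3: TV = D_3×(1+g_2)/(r−g_2) = 364510.51434/0.03 = 12150350.47793
P_0 = D_1/(1+r)^1 + D_2/(1+r)^2 + D_3/(1+r)^3 + TV/(1+r)^3
    = 243379.50139 + 257537.31171 + 272518.70658 + 9565406.60093 = 10338842.12061

10338842.12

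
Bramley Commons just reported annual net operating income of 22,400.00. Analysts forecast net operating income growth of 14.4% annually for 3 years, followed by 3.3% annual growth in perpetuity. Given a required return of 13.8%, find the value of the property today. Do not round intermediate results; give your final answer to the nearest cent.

291788.54

D_1 = 25625.60000
D_2 = 29315.68640
D_3 = 33537.14524
Terminal value at year 3: TV = D_3×(1+g_2)/(r−g_2) = 34643.87103/0.105 = 329941.62890
P_0 = D_1/(1+r)^1 + D_2/(1+r)^2 + D_3/(1+r)^3 + TV/(1+r)^3
    = 22518.10193 + 22636.82655 + 22756.17713 + 223877.43783 = 291788.54344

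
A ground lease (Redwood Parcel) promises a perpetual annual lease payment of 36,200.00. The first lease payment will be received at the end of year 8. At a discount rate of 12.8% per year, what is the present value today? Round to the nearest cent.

Value at end of year 7: C / r = 36,200.00 / 0.128 = 282,812.5000
Discount to today: PV = 282,812.5000 / (1 + 0.128)^7 = 282,812.5000 / 2.323612 = 121,712.42

121712.42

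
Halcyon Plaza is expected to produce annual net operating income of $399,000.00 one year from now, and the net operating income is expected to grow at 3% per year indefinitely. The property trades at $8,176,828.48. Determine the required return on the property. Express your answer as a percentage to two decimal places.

P = D₁/(r − g) ⇒ r = D₁/P + g = $399,000.0000/$8,176,828.48 + 0.03 = 0.048796 + 0.03 = 0.078796

7.88%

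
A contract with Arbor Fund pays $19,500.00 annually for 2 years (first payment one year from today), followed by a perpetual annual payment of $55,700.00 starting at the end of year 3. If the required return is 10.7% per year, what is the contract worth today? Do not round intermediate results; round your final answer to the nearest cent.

$458319.56

PV of 2-year annuity: $19,500.00 × [1 − (1+0.107)^−2] / 0.107 = 33527.71107
Perpetuity value at year 2: $55,700.00 / 0.107 = 520560.74766
PV of perpetuity: 520560.74766 / (1+0.107)^2 = 424791.84990
Total PV = 33527.71107 + 424791.84990 = 458319.56096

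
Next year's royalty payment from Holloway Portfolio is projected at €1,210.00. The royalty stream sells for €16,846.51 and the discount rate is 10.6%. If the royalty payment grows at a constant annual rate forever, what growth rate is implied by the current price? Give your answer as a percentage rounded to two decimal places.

3.42%

P = D₁/(r−g) ⇒ g = r − D₁/P = 0.106 − €1,210.00/€16,846.51 = 0.034175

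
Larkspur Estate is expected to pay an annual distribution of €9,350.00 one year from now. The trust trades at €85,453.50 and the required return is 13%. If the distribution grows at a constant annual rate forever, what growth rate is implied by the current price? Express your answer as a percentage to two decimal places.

2.06%

P = D₁/(r−g) ⇒ g = r − D₁/P = 0.13 − €9,350.00/€85,453.50 = 0.020584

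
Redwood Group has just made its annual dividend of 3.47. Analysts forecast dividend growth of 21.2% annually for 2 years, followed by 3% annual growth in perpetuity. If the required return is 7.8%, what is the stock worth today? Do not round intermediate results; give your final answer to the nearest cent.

102.41

D_1 = 4.20564
D_2 = 5.09724
Terminal value at year 2: TV = D_2×(1+g_2)/(r−g_2) = 5.25015/0.048 = 109.37818
P_0 = D_1/(1+r)^1 + D_2/(1+r)^2 + TV/(1+r)^2
    = 3.90134 + 4.38629 + 94.12244 = 102.41006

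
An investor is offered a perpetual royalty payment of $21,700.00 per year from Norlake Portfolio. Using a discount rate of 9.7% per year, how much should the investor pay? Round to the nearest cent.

Level perpetuity: PV = C / r = $21,700.00 / 0.097 = $223,711.34

$223711.34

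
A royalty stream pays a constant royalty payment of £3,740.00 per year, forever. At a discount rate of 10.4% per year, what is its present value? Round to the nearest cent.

Level perpetuity: PV = C / r = £3,740.00 / 0.104 = £35,961.54

£35961.54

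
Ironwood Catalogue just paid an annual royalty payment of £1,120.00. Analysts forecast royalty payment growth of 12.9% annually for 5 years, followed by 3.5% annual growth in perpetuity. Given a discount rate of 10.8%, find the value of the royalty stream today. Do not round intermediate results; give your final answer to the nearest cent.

£23368.98

D_1 = 1264.48000
D_2 = 1427.59792
D_3 = 1611.75805
D_4 = 1819.67484
D_5 = 2054.41289
Terminal value at year 5: TV = D_5×(1+g_2)/(r−g_2) = 2126.31735/0.073 = 29127.63488
P_0 = D_1/(1+r)^1 + D_2/(1+r)^2 + D_3/(1+r)^3 + D_4/(1+r)^4 + D_5/(1+r)^5 + TV/(1+r)^5
    = 1141.22744 + 1162.85720 + 1184.89691 + 1207.35434 + 1230.23741 + 17442.40716 = 23368.98046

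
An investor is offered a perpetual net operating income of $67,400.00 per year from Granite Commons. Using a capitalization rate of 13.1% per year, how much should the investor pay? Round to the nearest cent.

Level perpetuity: PV = C / r = $67,400.00 / 0.131 = $514,503.82

$514503.82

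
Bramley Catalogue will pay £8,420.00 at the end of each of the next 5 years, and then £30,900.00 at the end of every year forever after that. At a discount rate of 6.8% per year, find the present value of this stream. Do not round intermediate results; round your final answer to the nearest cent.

£361743.63

PV of 5-year annuity: £8,420.00 × [1 − (1+0.068)^−5] / 0.068 = 34709.32887
Perpetuity value at year 5: £30,900.00 / 0.068 = 454411.76471
PV of perpetuity: 454411.76471 / (1+0.068)^5 = 327034.29891
Total PV = 34709.32887 + 327034.29891 = 361743.62777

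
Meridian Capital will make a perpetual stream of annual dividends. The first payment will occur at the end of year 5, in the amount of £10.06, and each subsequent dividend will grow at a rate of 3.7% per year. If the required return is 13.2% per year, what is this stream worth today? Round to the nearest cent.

Value at end of year 4: C₁ / (r − g) = £10.06 / (0.132 − 0.037) = £105.8947
Discount to today: PV = £105.8947 / (1 + 0.132)^4 = £105.8947 / 1.642047 = £64.49

£64.49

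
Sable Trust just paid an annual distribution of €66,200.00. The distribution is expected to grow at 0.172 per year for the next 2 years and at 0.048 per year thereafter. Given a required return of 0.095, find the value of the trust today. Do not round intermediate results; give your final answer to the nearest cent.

€1837711.49

D_1 = 77586.40000
D_2 = 90931.26080
Terminal value at year 2: TV = D_2×(1+g_2)/(r−g_2) = 95295.96132/0.047 = 2027573.64507
P_0 = D_1/(1+r)^1 + D_2/(1+r)^2 + TV/(1+r)^2
    = 70855.15982 + 75837.66877 + 1691018.65689 = 1837711.48548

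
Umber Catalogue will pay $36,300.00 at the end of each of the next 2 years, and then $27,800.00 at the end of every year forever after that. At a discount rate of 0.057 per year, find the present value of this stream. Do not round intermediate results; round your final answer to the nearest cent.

$503368.90

PV of 2-year annuity: $36,300.00 × [1 − (1+0.057)^−2] / 0.057 = 66832.99784
Perpetuity value at year 2: $27,800.00 / 0.057 = 487719.29825
PV of perpetuity: 487719.29825 / (1+0.057)^2 = 436535.90045
Total PV = 66832.99784 + 436535.90045 = 503368.89829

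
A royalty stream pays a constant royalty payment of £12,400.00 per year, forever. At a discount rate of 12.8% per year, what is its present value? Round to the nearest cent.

Level perpetuity: PV = C / r = £12,400.00 / 0.128 = £96,875.00

£96875.00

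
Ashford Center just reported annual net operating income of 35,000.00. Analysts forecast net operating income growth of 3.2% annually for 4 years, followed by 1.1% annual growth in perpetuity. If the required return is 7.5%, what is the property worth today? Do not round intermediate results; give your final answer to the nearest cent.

D_1 = 36120.00000
D_2 = 37275.84000
D_3 = 38468.66688
D_4 = 39699.66422
Terminal value at year 4: TV = D_4×(1+g_2)/(r−g_2) = 40136.36053/0.064 = 627130.63323
P_0 = D_1/(1+r)^1 + D_2/(1+r)^2 + D_3/(1+r)^3 + D_4/(1+r)^4 + TV/(1+r)^4
    = 33600.00000 + 32256.00000 + 30965.76000 + 29727.12960 + 469595.75040 = 596144.64000

596144.64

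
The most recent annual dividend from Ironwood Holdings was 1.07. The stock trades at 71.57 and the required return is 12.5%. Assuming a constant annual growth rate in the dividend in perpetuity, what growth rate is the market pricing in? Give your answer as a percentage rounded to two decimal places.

10.84%

P = D₀(1+g)/(r−g) ⇒ P(r−g) = D₀(1+g) ⇒ g(P+D₀) = P·r − D₀
g = (P·r − D₀)/(P + D₀) = (71.57×0.125 − 1.07) / (71.57 + 1.07) = 0.108429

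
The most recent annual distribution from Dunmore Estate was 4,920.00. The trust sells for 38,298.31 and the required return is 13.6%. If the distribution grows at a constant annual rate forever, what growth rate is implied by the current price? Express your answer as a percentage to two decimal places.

P = D₀(1+g)/(r−g) ⇒ P(r−g) = D₀(1+g) ⇒ g(P+D₀) = P·r − D₀
g = (P·r − D₀)/(P + D₀) = (38,298.31×0.136 − 4,920.00) / (38,298.31 + 4,920.00) = 0.006677

0.67%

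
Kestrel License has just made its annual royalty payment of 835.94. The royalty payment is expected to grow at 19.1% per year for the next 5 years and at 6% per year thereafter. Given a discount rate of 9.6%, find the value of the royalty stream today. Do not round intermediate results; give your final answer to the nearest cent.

D_1 = 995.60454
D_2 = 1185.76501
D_3 = 1412.24612
D_4 = 1681.98513
D_5 = 2003.24429
Terminal value at year 5: TV = D_5×(1+g_2)/(r−g_2) = 2123.43895/0.036 = 58984.41531
P_0 = D_1/(1+r)^1 + D_2/(1+r)^2 + D_3/(1+r)^3 + D_4/(1+r)^4 + D_5/(1+r)^5 + TV/(1+r)^5
    = 908.39830 + 987.13721 + 1072.70111 + 1165.68159 + 1266.72150 + 37297.91098 = 42698.55068

42698.55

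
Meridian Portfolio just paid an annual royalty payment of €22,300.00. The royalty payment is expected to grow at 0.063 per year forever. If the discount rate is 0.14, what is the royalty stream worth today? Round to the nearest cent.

€307855.84

D₁ = D₀ × (1 + g) = €22,300.00 × 1.063 = €23,704.9000
Growing perpetuity: P = D₁ / (r − g) = €23,704.9000 / (0.14 − 0.063) = €307,855.84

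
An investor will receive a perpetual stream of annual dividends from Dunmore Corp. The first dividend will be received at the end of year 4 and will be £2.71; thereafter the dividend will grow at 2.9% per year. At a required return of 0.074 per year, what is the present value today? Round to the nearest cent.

Value at end of year 3: C₁ / (r − g) = £2.71 / (0.074 − 0.029) = £60.2222
Discount to today: PV = £60.2222 / (1 + 0.074)^3 = £60.2222 / 1.238833 = £48.61

£48.61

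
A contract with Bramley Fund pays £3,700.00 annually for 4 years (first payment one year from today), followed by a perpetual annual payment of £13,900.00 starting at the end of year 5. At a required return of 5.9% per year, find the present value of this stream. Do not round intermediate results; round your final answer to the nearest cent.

£200168.06

PV of 4-year annuity: £3,700.00 × [1 − (1+0.059)^−4] / 0.059 = 12850.30326
Perpetuity value at year 4: £13,900.00 / 0.059 = 235593.22034
PV of perpetuity: 235593.22034 / (1+0.059)^4 = 187317.75675
Total PV = 12850.30326 + 187317.75675 = 200168.06001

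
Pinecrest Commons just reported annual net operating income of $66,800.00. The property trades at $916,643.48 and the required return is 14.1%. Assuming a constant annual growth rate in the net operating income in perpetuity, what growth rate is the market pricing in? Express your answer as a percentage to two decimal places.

6.35%

P = D₀(1+g)/(r−g) ⇒ P(r−g) = D₀(1+g) ⇒ g(P+D₀) = P·r − D₀
g = (P·r − D₀)/(P + D₀) = ($916,643.48×0.141 − $66,800.00) / ($916,643.48 + $66,800.00) = 0.063498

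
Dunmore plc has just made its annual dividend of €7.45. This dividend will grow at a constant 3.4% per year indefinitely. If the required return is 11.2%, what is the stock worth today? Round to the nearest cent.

D₁ = D₀ × (1 + g) = €7.45 × 1.034 = €7.7033
Growing perpetuity: P = D₁ / (r − g) = €7.7033 / (0.112 − 0.034) = €98.76

€98.76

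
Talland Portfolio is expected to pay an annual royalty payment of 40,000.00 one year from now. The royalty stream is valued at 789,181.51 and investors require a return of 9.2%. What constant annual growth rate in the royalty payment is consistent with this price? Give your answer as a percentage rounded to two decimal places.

P = D₁/(r−g) ⇒ g = r − D₁/P = 0.092 − 40,000.00/789,181.51 = 0.041315

4.13%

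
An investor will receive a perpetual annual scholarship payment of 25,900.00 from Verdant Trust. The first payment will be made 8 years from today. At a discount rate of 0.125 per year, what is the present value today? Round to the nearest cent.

Value at end of year 7: C / r = 25,900.00 / 0.125 = 207,200.0000
Discount to today: PV = 207,200.0000 / (1 + 0.125)^7 = 207,200.0000 / 2.280697 = 90,849.41

90849.41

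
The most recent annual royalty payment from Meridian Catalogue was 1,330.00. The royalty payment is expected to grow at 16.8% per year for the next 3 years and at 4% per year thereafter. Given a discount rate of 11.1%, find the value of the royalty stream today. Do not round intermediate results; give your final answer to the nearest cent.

27050.29

D_1 = 1553.44000
D_2 = 1814.41792
D_3 = 2119.24013
Terminal value at year 3: TV = D_3×(1+g_2)/(r−g_2) = 2204.00974/0.071 = 31042.39064
P_0 = D_1/(1+r)^1 + D_2/(1+r)^2 + D_3/(1+r)^3 + TV/(1+r)^3
    = 1398.23582 + 1469.97249 + 1545.38963 + 22636.69311 = 27050.29105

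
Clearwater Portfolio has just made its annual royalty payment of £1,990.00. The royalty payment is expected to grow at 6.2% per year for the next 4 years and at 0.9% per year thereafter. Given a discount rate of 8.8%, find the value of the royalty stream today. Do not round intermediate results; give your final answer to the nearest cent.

D_1 = 2113.38000
D_2 = 2244.40956
D_3 = 2383.56295
D_4 = 2531.34386
Terminal value at year 4: TV = D_4×(1+g_2)/(r−g_2) = 2554.12595/0.079 = 32330.70823
P_0 = D_1/(1+r)^1 + D_2/(1+r)^2 + D_3/(1+r)^3 + D_4/(1+r)^4 + TV/(1+r)^4
    = 1942.44485 + 1896.02613 + 1850.71669 + 1806.49000 + 23072.76469 = 30568.44236

£30568.44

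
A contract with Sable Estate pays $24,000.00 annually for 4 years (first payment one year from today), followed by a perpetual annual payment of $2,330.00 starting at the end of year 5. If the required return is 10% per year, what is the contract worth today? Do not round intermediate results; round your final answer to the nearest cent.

$91990.98

PV of 4-year annuity: $24,000.00 × [1 − (1+0.1)^−4] / 0.1 = 76076.77071
Perpetuity value at year 4: $2,330.00 / 0.1 = 23300.00000
PV of perpetuity: 23300.00000 / (1+0.1)^4 = 15914.21351
Total PV = 76076.77071 + 15914.21351 = 91990.98422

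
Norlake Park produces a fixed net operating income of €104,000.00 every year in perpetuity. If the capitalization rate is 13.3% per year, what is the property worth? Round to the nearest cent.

€781954.89

Level perpetuity: PV = C / r = €104,000.00 / 0.133 = €781,954.89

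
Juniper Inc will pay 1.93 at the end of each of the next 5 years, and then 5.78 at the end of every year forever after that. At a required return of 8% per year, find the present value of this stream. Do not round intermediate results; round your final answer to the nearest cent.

PV of 5-year annuity: 1.93 × [1 − (1+0.08)^−5] / 0.08 = 7.70593
Perpetuity value at year 5: 5.78 / 0.08 = 72.25000
PV of perpetuity: 72.25000 / (1+0.08)^5 = 49.17214
Total PV = 7.70593 + 49.17214 = 56.87807

56.88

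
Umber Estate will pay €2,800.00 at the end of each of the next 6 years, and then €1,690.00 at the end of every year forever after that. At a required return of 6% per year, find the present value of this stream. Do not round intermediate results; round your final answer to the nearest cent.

€33624.90

PV of 6-year annuity: €2,800.00 × [1 − (1+0.06)^−6] / 0.06 = 13768.50811
Perpetuity value at year 6: €1,690.00 / 0.06 = 28166.66667
PV of perpetuity: 28166.66667 / (1+0.06)^6 = 19856.38856
Total PV = 13768.50811 + 19856.38856 = 33624.89667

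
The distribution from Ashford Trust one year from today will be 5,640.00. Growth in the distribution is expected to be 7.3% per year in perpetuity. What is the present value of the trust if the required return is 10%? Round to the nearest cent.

208888.89

Growing perpetuity: P = D₁ / (r − g) = 5,640.0000 / (0.1 − 0.073) = 208,888.89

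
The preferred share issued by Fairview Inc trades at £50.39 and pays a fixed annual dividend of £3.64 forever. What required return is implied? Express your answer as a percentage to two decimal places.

7.22%

P = C/r ⇒ r = C/P = £3.64/£50.39 = 0.072237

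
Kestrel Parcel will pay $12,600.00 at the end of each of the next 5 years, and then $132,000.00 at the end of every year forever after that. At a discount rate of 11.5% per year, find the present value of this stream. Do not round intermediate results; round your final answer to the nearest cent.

$712030.67

PV of 5-year annuity: $12,600.00 × [1 − (1+0.115)^−5] / 0.115 = 45988.46087
Perpetuity value at year 5: $132,000.00 / 0.115 = 1147826.08696
PV of perpetuity: 1147826.08696 / (1+0.115)^5 = 666042.21116
Total PV = 45988.46087 + 666042.21116 = 712030.67203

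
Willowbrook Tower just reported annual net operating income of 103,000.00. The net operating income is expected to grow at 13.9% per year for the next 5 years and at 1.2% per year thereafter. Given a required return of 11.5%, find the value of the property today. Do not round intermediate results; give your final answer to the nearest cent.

1674931.09

D_1 = 117317.00000
D_2 = 133624.06300
D_3 = 152197.80776
D_4 = 173353.30304
D_5 = 197449.41216
Terminal value at year 5: TV = D_5×(1+g_2)/(r−g_2) = 199818.80510/0.103 = 1939988.39906
P_0 = D_1/(1+r)^1 + D_2/(1+r)^2 + D_3/(1+r)^3 + D_4/(1+r)^4 + D_5/(1+r)^5 + TV/(1+r)^5
    = 105217.04036 + 107481.80177 + 109795.31140 + 112158.61855 + 114572.79509 + 1125705.52073 = 1674931.08790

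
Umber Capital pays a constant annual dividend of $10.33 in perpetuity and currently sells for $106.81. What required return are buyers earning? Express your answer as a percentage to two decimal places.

P = C/r ⇒ r = C/P = $10.33/$106.81 = 0.096714

9.67%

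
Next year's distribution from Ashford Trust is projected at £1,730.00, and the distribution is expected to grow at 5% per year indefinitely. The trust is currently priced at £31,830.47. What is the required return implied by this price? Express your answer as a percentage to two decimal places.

P = D₁/(r − g) ⇒ r = D₁/P + g = £1,730.0000/£31,830.47 + 0.05 = 0.054350 + 0.05 = 0.104350

10.44%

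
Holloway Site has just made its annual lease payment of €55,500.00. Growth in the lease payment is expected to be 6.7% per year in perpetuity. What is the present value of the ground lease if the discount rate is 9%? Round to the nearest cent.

€2574717.39

D₁ = D₀ × (1 + g) = €55,500.00 × 1.067 = €59,218.5000
Growing perpetuity: P = D₁ / (r − g) = €59,218.5000 / (0.09 − 0.067) = €2,574,717.39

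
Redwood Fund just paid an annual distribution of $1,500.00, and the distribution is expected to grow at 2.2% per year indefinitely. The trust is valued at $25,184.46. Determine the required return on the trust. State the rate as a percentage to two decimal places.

8.29%

D₁ = $1,500.00 × 1.022 = $1,533.0000
P = D₁/(r − g) ⇒ r = D₁/P + g = $1,533.0000/$25,184.46 + 0.022 = 0.060871 + 0.022 = 0.082871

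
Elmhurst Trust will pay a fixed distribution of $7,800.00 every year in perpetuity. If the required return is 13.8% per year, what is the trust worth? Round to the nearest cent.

$56521.74

Level perpetuity: PV = C / r = $7,800.00 / 0.138 = $56,521.74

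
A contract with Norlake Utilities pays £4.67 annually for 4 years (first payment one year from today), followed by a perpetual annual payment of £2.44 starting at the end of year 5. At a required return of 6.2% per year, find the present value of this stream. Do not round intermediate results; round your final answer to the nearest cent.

PV of 4-year annuity: £4.67 × [1 − (1+0.062)^−4] / 0.062 = 16.10821
Perpetuity value at year 4: £2.44 / 0.062 = 39.35484
PV of perpetuity: 39.35484 / (1+0.062)^4 = 30.93856
Total PV = 16.10821 + 30.93856 = 47.04677

£47.05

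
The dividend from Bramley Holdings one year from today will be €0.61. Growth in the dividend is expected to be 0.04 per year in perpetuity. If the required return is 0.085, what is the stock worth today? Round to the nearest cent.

€13.56

Growing perpetuity: P = D₁ / (r − g) = €0.6100 / (0.085 − 0.04) = €13.56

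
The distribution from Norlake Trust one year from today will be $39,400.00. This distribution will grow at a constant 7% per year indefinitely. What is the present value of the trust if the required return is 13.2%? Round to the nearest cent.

Growing perpetuity: P = D₁ / (r − g) = $39,400.0000 / (0.132 − 0.07) = $635,483.87

$635483.87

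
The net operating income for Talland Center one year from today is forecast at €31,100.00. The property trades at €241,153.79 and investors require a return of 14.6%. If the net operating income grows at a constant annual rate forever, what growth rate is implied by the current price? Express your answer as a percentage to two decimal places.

1.70%

P = D₁/(r−g) ⇒ g = r − D₁/P = 0.146 − €31,100.00/€241,153.79 = 0.017037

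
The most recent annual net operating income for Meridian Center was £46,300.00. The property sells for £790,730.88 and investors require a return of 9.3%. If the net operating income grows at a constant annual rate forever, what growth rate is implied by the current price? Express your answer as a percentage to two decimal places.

P = D₀(1+g)/(r−g) ⇒ P(r−g) = D₀(1+g) ⇒ g(P+D₀) = P·r − D₀
g = (P·r − D₀)/(P + D₀) = (£790,730.88×0.093 − £46,300.00) / (£790,730.88 + £46,300.00) = 0.032541

3.25%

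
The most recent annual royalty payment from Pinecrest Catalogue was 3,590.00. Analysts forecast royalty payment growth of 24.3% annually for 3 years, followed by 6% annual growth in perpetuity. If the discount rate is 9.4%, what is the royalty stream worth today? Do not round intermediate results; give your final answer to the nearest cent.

D_1 = 4462.37000
D_2 = 5546.72591
D_3 = 6894.58031
Terminal value at year 3: TV = D_3×(1+g_2)/(r−g_2) = 7308.25512/0.034 = 214948.68013
P_0 = D_1/(1+r)^1 + D_2/(1+r)^2 + D_3/(1+r)^3 + TV/(1+r)^3
    = 4078.94881 + 4634.49120 + 5265.69704 + 164165.84889 = 178144.98595

178144.99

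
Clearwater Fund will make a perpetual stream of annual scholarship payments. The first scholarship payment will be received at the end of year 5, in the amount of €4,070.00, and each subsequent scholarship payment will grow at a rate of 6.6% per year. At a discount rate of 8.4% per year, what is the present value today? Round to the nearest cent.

€163758.85

Value at end of year 4: C₁ / (r − g) = €4,070.00 / (0.084 − 0.066) = €226,111.1111
Discount to today: PV = €226,111.1111 / (1 + 0.084)^4 = €226,111.1111 / 1.380757 = €163,758.85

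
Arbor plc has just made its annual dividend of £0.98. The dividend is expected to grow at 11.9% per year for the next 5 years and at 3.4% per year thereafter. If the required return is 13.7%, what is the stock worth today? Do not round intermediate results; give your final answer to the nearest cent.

D_1 = 1.09662
D_2 = 1.22712
D_3 = 1.37314
D_4 = 1.53655
D_5 = 1.71940
Terminal value at year 5: TV = D_5×(1+g_2)/(r−g_2) = 1.77786/0.103 = 17.26076
P_0 = D_1/(1+r)^1 + D_2/(1+r)^2 + D_3/(1+r)^3 + D_4/(1+r)^4 + D_5/(1+r)^5 + TV/(1+r)^5
    = 0.96449 + 0.94922 + 0.93419 + 0.91940 + 0.90484 + 9.08359 = 13.75573

£13.76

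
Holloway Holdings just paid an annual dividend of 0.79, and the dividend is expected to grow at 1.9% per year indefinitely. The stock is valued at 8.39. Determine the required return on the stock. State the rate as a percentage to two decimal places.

D₁ = 0.79 × 1.019 = 0.8050
P = D₁/(r − g) ⇒ r = D₁/P + g = 0.8050/8.39 + 0.019 = 0.095949 + 0.019 = 0.114949

11.49%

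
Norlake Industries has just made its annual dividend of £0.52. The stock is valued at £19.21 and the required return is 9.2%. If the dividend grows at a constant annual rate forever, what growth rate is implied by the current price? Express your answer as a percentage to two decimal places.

P = D₀(1+g)/(r−g) ⇒ P(r−g) = D₀(1+g) ⇒ g(P+D₀) = P·r − D₀
g = (P·r − D₀)/(P + D₀) = (£19.21×0.092 − £0.52) / (£19.21 + £0.52) = 0.063219

6.32%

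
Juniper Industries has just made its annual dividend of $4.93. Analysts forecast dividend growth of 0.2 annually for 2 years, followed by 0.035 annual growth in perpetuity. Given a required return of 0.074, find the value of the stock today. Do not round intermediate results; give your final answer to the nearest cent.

$175.00

D_1 = 5.91600
D_2 = 7.09920
Terminal value at year 2: TV = D_2×(1+g_2)/(r−g_2) = 7.34767/0.039 = 188.40185
P_0 = D_1/(1+r)^1 + D_2/(1+r)^2 + TV/(1+r)^2
    = 5.50838 + 6.15461 + 163.33400 = 174.99699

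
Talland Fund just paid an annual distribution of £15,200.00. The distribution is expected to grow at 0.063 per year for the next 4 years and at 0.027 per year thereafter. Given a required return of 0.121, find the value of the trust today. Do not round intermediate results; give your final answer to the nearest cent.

£187607.58

D_1 = 16157.60000
D_2 = 17175.52880
D_3 = 18257.58711
D_4 = 19407.81510
Terminal value at year 4: TV = D_4×(1+g_2)/(r−g_2) = 19931.82611/0.094 = 212040.70330
P_0 = D_1/(1+r)^1 + D_2/(1+r)^2 + D_3/(1+r)^3 + D_4/(1+r)^4 + TV/(1+r)^4
    = 14413.55932 + 13667.80871 + 12960.64287 + 12290.06545 + 134275.50230 = 187607.57864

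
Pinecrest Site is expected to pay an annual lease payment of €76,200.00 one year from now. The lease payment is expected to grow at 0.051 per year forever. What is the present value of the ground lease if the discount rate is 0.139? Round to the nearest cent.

Growing perpetuity: P = D₁ / (r − g) = €76,200.0000 / (0.139 − 0.051) = €865,909.09

€865909.09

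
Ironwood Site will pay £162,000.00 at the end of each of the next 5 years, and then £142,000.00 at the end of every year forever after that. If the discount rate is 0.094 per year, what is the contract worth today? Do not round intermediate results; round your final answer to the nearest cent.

£1587630.59

PV of 5-year annuity: £162,000.00 × [1 − (1+0.094)^−5] / 0.094 = 623637.59209
Perpetuity value at year 5: £142,000.00 / 0.094 = 1510638.29787
PV of perpetuity: 1510638.29787 / (1+0.094)^5 = 963993.00110
Total PV = 623637.59209 + 963993.00110 = 1587630.59319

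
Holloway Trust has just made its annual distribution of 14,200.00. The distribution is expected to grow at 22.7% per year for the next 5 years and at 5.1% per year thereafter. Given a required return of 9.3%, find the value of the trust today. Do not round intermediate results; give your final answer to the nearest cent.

735319.23

D_1 = 17423.40000
D_2 = 21378.51180
D_3 = 26231.43398
D_4 = 32185.96949
D_5 = 39492.18457
Terminal value at year 5: TV = D_5×(1+g_2)/(r−g_2) = 41506.28598/0.042 = 988244.90427
P_0 = D_1/(1+r)^1 + D_2/(1+r)^2 + D_3/(1+r)^3 + D_4/(1+r)^4 + D_5/(1+r)^5 + TV/(1+r)^5
    = 15940.89661 + 17895.22429 + 20089.14931 + 22552.04594 + 25316.88963 + 633525.02381 = 735319.22960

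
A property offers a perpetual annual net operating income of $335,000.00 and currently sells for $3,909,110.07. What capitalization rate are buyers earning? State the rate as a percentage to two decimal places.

8.57%

P = C/r ⇒ r = C/P = $335,000.00/$3,909,110.07 = 0.085697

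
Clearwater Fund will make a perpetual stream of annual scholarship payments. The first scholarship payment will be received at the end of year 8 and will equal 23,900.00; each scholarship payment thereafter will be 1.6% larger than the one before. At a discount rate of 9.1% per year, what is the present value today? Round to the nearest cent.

173206.18

Value at end of year 7: C₁ / (r − g) = 23,900.00 / (0.091 − 0.016) = 318,666.6667
Discount to today: PV = 318,666.6667 / (1 + 0.091)^7 = 318,666.6667 / 1.839811 = 173,206.18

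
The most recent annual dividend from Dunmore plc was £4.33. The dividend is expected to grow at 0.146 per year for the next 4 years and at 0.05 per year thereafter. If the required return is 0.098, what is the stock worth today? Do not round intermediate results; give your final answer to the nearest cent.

D_1 = 4.96218
D_2 = 5.68666
D_3 = 6.51691
D_4 = 7.46838
Terminal value at year 4: TV = D_4×(1+g_2)/(r−g_2) = 7.84180/0.048 = 163.37080
P_0 = D_1/(1+r)^1 + D_2/(1+r)^2 + D_3/(1+r)^3 + D_4/(1+r)^4 + TV/(1+r)^4
    = 4.51929 + 4.71685 + 4.92306 + 5.13827 + 112.39968 = 131.69715

£131.70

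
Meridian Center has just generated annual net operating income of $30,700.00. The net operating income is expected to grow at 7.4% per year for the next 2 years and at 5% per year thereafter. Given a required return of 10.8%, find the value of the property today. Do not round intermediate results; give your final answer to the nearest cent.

$580792.94

D_1 = 32971.80000
D_2 = 35411.71320
Terminal value at year 2: TV = D_2×(1+g_2)/(r−g_2) = 37182.29886/0.058 = 641074.11828
P_0 = D_1/(1+r)^1 + D_2/(1+r)^2 + TV/(1+r)^2
    = 29757.94224 + 28844.79239 + 522190.20699 = 580792.94162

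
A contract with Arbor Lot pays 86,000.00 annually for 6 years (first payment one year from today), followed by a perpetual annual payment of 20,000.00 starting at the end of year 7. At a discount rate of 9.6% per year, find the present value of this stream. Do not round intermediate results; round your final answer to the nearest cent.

PV of 6-year annuity: 86,000.00 × [1 − (1+0.096)^−6] / 0.096 = 378984.07987
Perpetuity value at year 6: 20,000.00 / 0.096 = 208333.33333
PV of perpetuity: 208333.33333 / (1+0.096)^6 = 120197.50081
Total PV = 378984.07987 + 120197.50081 = 499181.58068

499181.58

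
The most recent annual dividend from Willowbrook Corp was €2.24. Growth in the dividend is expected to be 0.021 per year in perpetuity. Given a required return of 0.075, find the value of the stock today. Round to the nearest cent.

€42.35

D₁ = D₀ × (1 + g) = €2.24 × 1.021 = €2.2870
Growing perpetuity: P = D₁ / (r − g) = €2.2870 / (0.075 − 0.021) = €42.35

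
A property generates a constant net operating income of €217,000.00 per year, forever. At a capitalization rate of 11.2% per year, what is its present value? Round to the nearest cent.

€1937500.00

Level perpetuity: PV = C / r = €217,000.00 / 0.112 = €1,937,500.00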